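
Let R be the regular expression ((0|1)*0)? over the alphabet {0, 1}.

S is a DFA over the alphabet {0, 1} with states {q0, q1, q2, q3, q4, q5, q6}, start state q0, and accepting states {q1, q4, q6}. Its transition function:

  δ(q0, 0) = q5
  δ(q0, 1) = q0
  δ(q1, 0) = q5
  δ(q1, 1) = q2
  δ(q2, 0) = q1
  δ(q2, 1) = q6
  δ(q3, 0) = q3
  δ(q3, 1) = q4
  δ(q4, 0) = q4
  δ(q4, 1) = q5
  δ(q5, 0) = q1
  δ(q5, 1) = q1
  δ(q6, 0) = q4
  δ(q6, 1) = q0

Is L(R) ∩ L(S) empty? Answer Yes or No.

No

The string 00 is accepted by both R and S.
Hence L(R) ∩ L(S) ≠ ∅.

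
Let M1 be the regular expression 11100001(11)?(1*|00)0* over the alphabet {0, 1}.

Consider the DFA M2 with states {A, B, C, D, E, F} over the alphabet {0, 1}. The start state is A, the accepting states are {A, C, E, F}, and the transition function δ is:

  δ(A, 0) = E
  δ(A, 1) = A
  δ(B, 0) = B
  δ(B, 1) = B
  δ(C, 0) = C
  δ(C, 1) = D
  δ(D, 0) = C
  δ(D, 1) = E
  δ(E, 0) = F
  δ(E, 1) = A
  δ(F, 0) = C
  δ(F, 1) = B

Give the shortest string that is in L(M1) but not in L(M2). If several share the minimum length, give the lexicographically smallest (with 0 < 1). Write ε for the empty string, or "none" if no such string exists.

11100001

The string 11100001 is accepted by M1 but not by M2.
No shorter string lies in the difference, and 11100001 is the lexicographically first length-8 string in L(M1) \ L(M2).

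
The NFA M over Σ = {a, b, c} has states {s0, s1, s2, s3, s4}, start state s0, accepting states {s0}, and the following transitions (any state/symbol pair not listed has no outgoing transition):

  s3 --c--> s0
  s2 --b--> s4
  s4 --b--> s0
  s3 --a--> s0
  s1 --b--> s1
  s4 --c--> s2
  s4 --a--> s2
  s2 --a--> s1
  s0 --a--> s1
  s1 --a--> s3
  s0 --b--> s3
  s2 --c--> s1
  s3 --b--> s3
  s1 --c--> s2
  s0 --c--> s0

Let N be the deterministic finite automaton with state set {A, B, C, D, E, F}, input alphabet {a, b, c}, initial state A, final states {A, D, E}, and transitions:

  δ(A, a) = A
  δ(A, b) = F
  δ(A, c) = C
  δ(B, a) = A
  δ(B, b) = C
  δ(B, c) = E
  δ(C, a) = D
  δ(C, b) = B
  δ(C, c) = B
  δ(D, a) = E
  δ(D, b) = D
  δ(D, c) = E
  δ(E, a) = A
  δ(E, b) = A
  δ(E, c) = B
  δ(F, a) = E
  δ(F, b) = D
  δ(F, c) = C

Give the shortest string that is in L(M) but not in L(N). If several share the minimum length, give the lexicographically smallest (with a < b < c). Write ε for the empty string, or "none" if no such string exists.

The string c is accepted by M but not by N.
No shorter string lies in the difference, and c is the lexicographically first length-1 string in L(M) \ L(N).

c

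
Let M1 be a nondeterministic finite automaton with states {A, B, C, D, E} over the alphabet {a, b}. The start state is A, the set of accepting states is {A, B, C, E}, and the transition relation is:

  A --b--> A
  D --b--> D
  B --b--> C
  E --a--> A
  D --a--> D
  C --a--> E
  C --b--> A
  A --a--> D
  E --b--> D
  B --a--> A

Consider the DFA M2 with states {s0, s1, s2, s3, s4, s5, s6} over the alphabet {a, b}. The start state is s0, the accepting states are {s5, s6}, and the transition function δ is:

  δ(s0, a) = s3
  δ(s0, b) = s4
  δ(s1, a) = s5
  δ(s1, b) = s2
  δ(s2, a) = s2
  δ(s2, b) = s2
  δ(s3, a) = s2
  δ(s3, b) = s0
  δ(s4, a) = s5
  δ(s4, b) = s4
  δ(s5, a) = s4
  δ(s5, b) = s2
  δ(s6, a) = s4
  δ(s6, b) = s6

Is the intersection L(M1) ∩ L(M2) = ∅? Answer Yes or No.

Yes

Exploring the product automaton M1 × M2 from the start pair (A, s0), following both machines on each input symbol, reaches 7 state pairs: (A, s0), (D, s3), (A, s4), (D, s2), (D, s0), (D, s5), (D, s4).
M1 accepts in {A, B, C, E} and M2 accepts in {s5, s6}; no reachable pair has both components accepting, so no string drives both machines to acceptance simultaneously and L(M1) ∩ L(M2) = ∅.
So no string is accepted by both, and the intersection is empty.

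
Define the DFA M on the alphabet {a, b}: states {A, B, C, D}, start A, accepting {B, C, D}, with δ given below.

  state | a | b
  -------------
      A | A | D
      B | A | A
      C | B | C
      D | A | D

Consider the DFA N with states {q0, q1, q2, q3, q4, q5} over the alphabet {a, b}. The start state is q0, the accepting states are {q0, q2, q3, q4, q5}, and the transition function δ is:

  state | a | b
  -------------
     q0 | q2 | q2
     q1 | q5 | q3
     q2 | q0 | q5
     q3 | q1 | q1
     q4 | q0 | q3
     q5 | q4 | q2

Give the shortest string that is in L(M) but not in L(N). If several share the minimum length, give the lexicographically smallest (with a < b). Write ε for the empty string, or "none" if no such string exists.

ababb

The string ababb is accepted by M but not by N.
No shorter string lies in the difference, and ababb is the lexicographically first length-5 string in L(M) \ L(N).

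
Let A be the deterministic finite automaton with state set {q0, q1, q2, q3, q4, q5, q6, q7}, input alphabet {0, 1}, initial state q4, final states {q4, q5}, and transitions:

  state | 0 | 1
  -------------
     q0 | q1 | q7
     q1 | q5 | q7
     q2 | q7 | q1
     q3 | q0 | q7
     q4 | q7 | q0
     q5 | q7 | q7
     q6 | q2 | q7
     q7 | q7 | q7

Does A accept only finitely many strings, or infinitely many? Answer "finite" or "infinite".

The useful states (reachable from q4 and able to reach an accepting state) are {q0, q1, q4, q5}.
Restricted to these states the transition graph has no cycle, so every accepting path has bounded length and L is finite.

finite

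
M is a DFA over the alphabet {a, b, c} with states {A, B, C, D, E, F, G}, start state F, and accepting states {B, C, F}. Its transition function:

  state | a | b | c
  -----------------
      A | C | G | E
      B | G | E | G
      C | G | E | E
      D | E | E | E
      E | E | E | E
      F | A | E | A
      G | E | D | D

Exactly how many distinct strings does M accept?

3

The useful subgraph on states {A, C, F} is acyclic, so L(M) is finite; the longest accepting path visits 3 useful states, giving maximum string length 2.
Counting accepting paths from F by length: 1 of length 0, 2 of length 2. Total 3.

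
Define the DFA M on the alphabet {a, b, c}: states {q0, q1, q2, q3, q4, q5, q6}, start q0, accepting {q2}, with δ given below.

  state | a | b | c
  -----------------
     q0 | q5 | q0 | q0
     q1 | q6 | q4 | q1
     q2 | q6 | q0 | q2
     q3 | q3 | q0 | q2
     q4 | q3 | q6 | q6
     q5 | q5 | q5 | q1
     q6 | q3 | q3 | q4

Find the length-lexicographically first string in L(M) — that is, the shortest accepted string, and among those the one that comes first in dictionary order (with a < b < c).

acaac

A breadth-first search from q0 reaches an accepting state first via the path q0 → q5 → q1 → q6 → q3 → q2 on input acaac.
No string of length < 5 is accepted (BFS exhausts all shorter strings without reaching an accepting state), and acaac is the lexicographically least accepting string of length 5.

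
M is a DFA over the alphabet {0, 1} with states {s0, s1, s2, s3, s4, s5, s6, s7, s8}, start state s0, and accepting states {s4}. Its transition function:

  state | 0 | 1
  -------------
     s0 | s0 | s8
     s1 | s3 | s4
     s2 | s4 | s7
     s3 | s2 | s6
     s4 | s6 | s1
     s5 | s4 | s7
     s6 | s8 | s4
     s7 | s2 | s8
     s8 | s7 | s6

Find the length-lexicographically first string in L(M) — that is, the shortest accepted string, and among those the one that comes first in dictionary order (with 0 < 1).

111

A breadth-first search from s0 reaches an accepting state first via the path s0 → s8 → s6 → s4 on input 111.
No string of length < 3 is accepted (BFS exhausts all shorter strings without reaching an accepting state), and 111 is the lexicographically least accepting string of length 3.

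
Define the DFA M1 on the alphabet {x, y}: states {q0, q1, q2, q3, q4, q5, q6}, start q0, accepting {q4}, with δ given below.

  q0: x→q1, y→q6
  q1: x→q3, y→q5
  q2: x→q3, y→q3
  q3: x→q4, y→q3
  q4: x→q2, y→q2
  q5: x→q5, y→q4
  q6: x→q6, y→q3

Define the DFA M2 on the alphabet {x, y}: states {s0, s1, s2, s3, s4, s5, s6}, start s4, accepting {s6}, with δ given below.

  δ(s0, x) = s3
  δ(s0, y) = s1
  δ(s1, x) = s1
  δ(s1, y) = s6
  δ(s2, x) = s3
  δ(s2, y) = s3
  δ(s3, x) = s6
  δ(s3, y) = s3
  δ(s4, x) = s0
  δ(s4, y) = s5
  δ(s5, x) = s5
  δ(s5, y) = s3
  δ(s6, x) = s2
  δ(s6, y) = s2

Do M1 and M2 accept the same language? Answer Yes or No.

Exploring the product automaton M1 × M2 from the start pair (q0, s4), following both machines on each input symbol, reaches 7 state pairs: (q0, s4), (q1, s0), (q6, s5), (q3, s3), (q5, s1), (q4, s6), (q2, s2).
M1 accepts in {q4} and M2 accepts in {s6}. In every reachable pair the two components are either both accepting — (q4, s6) — or both non-accepting, so no string is accepted by exactly one of the machines: L(M1) \ L(M2) and L(M2) \ L(M1) are both empty.
Hence every string is accepted by M1 iff it is accepted by M2, and the two languages coincide.

Yes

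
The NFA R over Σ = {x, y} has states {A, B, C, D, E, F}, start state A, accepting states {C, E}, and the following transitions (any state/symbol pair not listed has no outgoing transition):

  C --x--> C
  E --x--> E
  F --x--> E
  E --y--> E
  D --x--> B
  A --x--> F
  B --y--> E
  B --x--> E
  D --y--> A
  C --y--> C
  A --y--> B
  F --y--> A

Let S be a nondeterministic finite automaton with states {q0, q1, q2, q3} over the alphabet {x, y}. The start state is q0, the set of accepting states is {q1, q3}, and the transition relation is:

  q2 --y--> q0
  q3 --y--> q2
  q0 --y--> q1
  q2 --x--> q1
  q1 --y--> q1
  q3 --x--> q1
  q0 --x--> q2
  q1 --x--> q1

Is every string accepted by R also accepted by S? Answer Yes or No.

Exploring the product automaton R × S from the start pair (A, q0), following both machines on each input symbol, reaches 4 state pairs: (A, q0), (F, q2), (B, q1), (E, q1).
R accepts in {C, E} and S accepts in {q1, q3}. The reachable pairs whose R-component is accepting are (E, q1); in each of them the S-component is accepting too, so the product for L(R) \ L(S) (R-component accepting, S-component rejecting) has no reachable accepting pair and the difference is empty.
Hence every string in L(R) is also in L(S).

Yes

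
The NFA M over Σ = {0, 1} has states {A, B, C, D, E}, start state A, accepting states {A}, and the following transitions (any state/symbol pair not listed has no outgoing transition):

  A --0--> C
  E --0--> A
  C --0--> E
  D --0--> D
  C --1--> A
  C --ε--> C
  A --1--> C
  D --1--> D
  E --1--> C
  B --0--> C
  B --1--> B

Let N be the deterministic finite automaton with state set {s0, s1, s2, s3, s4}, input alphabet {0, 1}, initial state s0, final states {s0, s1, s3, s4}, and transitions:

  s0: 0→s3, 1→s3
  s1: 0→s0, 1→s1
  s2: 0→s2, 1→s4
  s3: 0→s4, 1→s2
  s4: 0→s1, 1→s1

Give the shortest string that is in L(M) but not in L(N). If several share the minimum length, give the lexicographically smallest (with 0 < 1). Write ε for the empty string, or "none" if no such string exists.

01

The string 01 is accepted by M but not by N.
No shorter string lies in the difference, and 01 is the lexicographically first length-2 string in L(M) \ L(N).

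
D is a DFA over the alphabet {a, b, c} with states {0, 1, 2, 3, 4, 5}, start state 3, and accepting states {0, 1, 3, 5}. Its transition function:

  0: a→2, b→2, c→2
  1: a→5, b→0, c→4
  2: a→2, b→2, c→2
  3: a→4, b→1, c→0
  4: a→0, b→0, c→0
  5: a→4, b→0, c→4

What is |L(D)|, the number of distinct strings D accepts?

18

The useful subgraph on states {0, 1, 3, 4, 5} is acyclic, so L(D) is finite; the longest accepting path visits 5 useful states, giving maximum string length 4.
Counting accepting paths from 3 by length: 1 of length 0, 2 of length 1, 5 of length 2, 4 of length 3, 6 of length 4. Total 18.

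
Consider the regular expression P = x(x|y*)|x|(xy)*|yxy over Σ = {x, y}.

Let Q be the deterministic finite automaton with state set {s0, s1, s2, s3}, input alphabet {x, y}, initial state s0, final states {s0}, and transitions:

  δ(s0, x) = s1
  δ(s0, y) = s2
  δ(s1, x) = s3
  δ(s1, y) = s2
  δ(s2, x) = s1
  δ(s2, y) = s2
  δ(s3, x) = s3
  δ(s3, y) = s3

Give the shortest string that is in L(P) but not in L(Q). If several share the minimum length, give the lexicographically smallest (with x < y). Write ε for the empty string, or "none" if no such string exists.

The string x is accepted by P but not by Q.
No shorter string lies in the difference, and x is the lexicographically first length-1 string in L(P) \ L(Q).

x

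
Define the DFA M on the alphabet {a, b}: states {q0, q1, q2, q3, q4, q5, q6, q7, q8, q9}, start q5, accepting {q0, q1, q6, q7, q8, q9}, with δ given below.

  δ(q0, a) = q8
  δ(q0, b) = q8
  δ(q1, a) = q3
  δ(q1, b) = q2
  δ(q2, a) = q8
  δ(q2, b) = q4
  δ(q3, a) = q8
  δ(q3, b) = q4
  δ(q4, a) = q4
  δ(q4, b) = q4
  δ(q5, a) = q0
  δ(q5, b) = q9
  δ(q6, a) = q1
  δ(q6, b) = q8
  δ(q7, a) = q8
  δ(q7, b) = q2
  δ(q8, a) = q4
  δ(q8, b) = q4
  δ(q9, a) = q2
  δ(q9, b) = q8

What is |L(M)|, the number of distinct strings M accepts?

6

The useful subgraph on states {q0, q2, q5, q8, q9} is acyclic, so L(M) is finite; the longest accepting path visits 4 useful states, giving maximum string length 3.
Counting accepting paths from q5 by length: 2 of length 1, 3 of length 2, 1 of length 3. Total 6.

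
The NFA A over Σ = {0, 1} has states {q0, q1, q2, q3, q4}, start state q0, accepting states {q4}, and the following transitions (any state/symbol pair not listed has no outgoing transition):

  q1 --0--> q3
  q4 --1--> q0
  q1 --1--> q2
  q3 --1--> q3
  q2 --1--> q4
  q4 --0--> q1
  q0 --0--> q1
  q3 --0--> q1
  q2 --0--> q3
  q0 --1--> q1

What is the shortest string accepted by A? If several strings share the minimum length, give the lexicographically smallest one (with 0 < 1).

011

A breadth-first search from q0 reaches an accepting state first via the path q0 → q1 → q2 → q4 on input 011.
No string of length < 3 is accepted (BFS exhausts all shorter strings without reaching an accepting state), and 011 is the lexicographically least accepting string of length 3.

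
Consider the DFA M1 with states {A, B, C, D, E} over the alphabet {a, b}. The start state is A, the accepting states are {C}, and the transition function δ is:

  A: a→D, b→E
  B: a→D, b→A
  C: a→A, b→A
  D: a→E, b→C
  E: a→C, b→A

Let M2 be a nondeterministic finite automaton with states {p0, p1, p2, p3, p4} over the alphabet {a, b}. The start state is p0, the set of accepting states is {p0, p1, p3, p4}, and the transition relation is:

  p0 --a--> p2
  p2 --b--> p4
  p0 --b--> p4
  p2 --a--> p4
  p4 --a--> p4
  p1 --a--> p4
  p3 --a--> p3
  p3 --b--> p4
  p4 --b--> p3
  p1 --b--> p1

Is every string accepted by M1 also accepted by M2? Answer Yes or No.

Yes

Exploring the product automaton M1 × M2 from the start pair (A, p0), following both machines on each input symbol, reaches 10 state pairs: (A, p0), (D, p2), (E, p4), (C, p4), (A, p3), (A, p4), (D, p3), (D, p4), (E, p3), (C, p3).
M1 accepts in {C} and M2 accepts in {p0, p1, p3, p4}. The reachable pairs whose M1-component is accepting are (C, p4), (C, p3); in each of them the M2-component is accepting too, so the product for L(M1) \ L(M2) (M1-component accepting, M2-component rejecting) has no reachable accepting pair and the difference is empty.
Hence every string in L(M1) is also in L(M2).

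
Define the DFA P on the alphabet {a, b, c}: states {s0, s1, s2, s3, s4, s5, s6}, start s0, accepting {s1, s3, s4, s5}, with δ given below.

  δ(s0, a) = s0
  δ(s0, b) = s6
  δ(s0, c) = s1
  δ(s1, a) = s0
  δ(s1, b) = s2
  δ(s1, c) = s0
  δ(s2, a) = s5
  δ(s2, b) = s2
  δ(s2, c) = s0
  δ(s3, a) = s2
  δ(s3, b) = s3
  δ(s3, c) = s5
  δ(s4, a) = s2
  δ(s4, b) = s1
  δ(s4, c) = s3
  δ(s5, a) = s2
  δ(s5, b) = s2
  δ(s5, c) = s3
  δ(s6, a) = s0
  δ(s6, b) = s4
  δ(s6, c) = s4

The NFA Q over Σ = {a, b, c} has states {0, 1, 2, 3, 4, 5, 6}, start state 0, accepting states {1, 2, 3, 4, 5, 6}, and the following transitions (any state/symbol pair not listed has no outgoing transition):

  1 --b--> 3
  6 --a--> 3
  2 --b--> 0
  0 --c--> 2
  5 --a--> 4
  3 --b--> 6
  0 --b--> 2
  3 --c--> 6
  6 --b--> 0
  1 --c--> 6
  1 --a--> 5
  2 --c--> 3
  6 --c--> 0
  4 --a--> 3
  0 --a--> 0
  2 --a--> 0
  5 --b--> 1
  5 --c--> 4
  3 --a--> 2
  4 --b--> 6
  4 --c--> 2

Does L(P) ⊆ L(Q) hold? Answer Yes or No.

The string bb is in L(P) but not in L(Q).
So L(P) ⊄ L(Q).

No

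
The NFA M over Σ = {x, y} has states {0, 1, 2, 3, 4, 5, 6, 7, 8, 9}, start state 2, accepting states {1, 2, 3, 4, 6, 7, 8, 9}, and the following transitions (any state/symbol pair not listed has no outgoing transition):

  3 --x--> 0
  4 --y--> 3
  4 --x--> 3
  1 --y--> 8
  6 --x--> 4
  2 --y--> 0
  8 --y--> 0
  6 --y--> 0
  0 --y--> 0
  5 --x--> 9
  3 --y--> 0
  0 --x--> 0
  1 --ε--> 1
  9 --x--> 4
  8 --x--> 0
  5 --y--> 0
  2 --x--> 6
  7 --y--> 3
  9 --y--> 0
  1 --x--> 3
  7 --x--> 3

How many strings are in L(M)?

5

The useful subgraph on states {2, 3, 4, 6} is acyclic, so L(M) is finite; the longest accepting path visits 4 useful states, giving maximum string length 3.
Counting accepting paths from 2 by length: 1 of length 0, 1 of length 1, 1 of length 2, 2 of length 3. Total 5.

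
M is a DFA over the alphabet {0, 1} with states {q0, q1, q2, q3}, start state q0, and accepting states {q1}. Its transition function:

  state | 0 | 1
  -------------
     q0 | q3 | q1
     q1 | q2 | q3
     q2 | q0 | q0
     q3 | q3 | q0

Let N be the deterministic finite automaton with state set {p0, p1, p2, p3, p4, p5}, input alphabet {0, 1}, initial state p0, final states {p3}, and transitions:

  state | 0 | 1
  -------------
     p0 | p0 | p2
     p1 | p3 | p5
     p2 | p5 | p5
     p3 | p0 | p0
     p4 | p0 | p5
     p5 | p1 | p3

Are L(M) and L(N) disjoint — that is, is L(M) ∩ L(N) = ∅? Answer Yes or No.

The string 11011 is accepted by both M and N.
Hence L(M) ∩ L(N) ≠ ∅.

No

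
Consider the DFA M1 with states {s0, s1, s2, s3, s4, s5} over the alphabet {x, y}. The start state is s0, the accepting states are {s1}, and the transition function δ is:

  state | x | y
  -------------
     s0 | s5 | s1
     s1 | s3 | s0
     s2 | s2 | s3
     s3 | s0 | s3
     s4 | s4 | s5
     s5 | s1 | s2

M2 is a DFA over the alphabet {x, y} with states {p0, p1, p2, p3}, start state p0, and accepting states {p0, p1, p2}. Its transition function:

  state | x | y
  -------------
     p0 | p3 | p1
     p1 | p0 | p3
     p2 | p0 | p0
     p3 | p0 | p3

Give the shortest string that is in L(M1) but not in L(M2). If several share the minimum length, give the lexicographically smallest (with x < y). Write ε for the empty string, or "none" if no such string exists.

The string yyy is accepted by M1 but not by M2.
No shorter string lies in the difference, and yyy is the lexicographically first length-3 string in L(M1) \ L(M2).

yyy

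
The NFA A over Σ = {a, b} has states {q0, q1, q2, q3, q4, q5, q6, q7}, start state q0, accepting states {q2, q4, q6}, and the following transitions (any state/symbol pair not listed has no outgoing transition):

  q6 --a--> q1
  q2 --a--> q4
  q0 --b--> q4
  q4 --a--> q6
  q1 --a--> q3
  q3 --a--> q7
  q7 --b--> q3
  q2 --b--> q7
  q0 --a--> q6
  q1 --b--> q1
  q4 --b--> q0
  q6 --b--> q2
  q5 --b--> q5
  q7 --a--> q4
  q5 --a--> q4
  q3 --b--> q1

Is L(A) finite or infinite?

State q0 is reachable from the start and can reach an accepting state, and it lies on the cycle q0 → q4 → q0.
Traversing that cycle any number of times yields accepted strings of unbounded length, so the language is infinite.

infinite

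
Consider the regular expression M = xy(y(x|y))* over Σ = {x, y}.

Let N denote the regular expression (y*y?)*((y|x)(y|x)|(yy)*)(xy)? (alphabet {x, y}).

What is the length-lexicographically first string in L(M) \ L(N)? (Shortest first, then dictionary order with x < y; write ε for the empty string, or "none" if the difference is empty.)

xyyx

The string xyyx is accepted by M but not by N.
No shorter string lies in the difference, and xyyx is the lexicographically first length-4 string in L(M) \ L(N).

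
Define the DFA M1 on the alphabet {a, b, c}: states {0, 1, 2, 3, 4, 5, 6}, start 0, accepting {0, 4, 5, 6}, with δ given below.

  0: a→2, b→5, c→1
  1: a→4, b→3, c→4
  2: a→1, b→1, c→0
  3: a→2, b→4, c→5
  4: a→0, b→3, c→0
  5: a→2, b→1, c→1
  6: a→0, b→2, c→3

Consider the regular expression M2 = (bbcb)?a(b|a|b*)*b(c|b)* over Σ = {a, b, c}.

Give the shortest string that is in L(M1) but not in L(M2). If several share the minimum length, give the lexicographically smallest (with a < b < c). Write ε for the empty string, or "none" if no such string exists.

ε

The empty string ε is accepted by M1 but not by M2.
Since ε is the unique shortest string, it is the required witness.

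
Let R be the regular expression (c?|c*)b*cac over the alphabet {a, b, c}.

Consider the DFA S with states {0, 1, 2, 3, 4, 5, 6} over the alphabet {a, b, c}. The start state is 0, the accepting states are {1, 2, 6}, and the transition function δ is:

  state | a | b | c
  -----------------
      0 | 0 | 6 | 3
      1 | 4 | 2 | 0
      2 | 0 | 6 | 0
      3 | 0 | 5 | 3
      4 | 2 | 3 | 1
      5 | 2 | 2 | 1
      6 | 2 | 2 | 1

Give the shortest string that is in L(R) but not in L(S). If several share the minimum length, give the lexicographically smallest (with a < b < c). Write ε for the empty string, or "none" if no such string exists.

The string cac is accepted by R but not by S.
No shorter string lies in the difference, and cac is the lexicographically first length-3 string in L(R) \ L(S).

cac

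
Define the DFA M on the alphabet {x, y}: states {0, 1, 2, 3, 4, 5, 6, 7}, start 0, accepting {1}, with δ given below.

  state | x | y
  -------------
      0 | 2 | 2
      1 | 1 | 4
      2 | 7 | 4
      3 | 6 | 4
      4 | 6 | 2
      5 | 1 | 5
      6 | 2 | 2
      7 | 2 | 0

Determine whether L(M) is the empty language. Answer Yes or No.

The states reachable from the start state are {0, 2, 4, 6, 7}.
None of the accepting states {1} is reachable, so no string is accepted and L(M) = ∅.

Yes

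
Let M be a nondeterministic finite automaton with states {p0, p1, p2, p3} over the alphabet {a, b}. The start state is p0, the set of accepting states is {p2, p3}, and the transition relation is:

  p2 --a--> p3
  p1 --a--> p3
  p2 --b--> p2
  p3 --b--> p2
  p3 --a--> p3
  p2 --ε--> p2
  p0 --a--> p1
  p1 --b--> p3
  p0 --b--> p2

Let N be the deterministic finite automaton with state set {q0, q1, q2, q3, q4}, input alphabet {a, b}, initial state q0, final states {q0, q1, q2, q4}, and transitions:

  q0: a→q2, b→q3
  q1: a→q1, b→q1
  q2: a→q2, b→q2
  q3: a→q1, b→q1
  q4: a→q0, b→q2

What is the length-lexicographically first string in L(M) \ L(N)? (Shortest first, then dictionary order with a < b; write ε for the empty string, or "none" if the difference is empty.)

The string b is accepted by M but not by N.
No shorter string lies in the difference, and b is the lexicographically first length-1 string in L(M) \ L(N).

b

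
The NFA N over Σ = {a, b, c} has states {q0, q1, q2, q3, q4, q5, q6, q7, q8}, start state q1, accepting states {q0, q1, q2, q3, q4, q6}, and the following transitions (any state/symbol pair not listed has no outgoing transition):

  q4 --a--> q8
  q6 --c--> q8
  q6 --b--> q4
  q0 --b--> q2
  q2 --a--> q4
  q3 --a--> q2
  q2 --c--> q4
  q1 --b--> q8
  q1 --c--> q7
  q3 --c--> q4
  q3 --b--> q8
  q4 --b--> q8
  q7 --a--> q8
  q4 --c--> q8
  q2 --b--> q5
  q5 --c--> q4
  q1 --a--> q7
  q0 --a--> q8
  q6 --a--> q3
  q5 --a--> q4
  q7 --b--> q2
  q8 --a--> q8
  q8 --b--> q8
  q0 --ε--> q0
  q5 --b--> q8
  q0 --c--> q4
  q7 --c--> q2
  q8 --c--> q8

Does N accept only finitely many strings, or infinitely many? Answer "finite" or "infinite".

finite

The useful states (reachable from q1 and able to reach an accepting state) are {q1, q2, q4, q5, q7}.
Restricted to these states the transition graph has no cycle, so every accepting path has bounded length and L is finite.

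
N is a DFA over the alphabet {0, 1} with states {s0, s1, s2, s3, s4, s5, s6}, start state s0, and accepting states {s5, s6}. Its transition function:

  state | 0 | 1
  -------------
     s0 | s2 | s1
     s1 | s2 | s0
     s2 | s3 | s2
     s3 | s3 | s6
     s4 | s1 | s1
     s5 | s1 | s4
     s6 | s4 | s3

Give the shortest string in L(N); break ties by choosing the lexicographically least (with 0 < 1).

001

A breadth-first search from s0 reaches an accepting state first via the path s0 → s2 → s3 → s6 on input 001.
No string of length < 3 is accepted (BFS exhausts all shorter strings without reaching an accepting state), and 001 is the lexicographically least accepting string of length 3.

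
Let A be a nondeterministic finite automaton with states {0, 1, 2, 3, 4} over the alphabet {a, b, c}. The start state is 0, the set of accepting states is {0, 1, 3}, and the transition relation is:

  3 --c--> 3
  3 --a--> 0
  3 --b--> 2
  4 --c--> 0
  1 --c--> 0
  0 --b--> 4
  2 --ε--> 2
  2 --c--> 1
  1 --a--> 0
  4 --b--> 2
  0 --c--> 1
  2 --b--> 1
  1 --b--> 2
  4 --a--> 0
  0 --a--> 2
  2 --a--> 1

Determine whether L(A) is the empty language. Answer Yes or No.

No

The empty string ε is accepted: the run 0 ends in the accepting state 0.
Since at least one string is accepted, L(A) is not empty.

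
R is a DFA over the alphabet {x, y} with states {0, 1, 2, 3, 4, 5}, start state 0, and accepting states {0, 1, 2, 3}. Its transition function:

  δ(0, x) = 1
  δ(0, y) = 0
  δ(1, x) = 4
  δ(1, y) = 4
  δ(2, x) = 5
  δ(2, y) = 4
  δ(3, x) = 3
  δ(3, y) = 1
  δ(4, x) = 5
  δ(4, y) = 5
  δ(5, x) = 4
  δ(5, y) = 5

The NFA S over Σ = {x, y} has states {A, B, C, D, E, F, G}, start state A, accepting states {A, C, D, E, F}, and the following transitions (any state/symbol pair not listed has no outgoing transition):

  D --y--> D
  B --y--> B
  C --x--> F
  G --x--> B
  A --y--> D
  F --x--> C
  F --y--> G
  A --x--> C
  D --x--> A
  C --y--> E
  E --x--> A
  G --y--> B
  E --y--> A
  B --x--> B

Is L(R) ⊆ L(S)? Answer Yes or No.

Exploring the product automaton R × S from the start pair (0, A), following both machines on each input symbol, reaches 17 state pairs: (0, A), (1, C), (0, D), (4, F), (4, E), (1, A), (5, C), (5, G), (5, A), (4, C), (4, D), (5, E), (4, B), (5, B), (5, D), (5, F), (4, A).
R accepts in {0, 1, 2, 3} and S accepts in {A, C, D, E, F}. The reachable pairs whose R-component is accepting are (0, A), (1, C), (0, D), (1, A); in each of them the S-component is accepting too, so the product for L(R) \ L(S) (R-component accepting, S-component rejecting) has no reachable accepting pair and the difference is empty.
Hence every string in L(R) is also in L(S).

Yes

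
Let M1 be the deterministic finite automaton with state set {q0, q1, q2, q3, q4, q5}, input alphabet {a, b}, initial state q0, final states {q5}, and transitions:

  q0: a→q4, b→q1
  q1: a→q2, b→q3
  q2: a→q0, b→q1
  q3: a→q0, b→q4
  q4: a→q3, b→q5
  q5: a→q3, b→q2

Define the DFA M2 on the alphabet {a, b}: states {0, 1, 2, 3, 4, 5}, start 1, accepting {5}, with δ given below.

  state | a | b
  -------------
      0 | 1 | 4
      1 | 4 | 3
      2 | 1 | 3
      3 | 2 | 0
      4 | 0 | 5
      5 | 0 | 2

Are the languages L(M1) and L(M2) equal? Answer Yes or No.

Yes

Exploring the product automaton M1 × M2 from the start pair (q0, 1), following both machines on each input symbol, reaches 6 state pairs: (q0, 1), (q4, 4), (q1, 3), (q3, 0), (q5, 5), (q2, 2).
M1 accepts in {q5} and M2 accepts in {5}. In every reachable pair the two components are either both accepting — (q5, 5) — or both non-accepting, so no string is accepted by exactly one of the machines: L(M1) \ L(M2) and L(M2) \ L(M1) are both empty.
Hence every string is accepted by M1 iff it is accepted by M2, and the two languages coincide.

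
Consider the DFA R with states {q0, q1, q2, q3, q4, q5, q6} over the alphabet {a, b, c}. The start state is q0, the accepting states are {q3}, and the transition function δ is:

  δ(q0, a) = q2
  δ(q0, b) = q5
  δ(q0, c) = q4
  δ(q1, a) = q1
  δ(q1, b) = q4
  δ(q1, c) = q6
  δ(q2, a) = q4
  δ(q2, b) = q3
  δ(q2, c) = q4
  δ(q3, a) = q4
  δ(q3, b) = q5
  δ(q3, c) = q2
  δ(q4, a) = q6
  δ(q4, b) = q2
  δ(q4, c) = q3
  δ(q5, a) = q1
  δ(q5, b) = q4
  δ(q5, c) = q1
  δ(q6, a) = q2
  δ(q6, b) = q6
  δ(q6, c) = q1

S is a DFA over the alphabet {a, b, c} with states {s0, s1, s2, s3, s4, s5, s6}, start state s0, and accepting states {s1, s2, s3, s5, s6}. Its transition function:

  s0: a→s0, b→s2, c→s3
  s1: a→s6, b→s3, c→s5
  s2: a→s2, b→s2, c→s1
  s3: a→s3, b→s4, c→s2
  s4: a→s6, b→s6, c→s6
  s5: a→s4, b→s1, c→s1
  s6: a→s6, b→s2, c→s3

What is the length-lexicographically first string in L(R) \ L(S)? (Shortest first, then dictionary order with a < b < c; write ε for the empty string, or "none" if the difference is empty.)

caab

The string caab is accepted by R but not by S.
No shorter string lies in the difference, and caab is the lexicographically first length-4 string in L(R) \ L(S).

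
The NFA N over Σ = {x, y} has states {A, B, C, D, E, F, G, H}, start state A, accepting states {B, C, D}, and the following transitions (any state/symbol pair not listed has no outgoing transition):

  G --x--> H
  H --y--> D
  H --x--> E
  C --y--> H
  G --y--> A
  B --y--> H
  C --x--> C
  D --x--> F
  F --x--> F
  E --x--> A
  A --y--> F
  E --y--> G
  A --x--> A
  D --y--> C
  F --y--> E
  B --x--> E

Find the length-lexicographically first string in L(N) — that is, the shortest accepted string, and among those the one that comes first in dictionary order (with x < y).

A breadth-first search from A reaches an accepting state first via the path A → F → E → G → H → D on input yyyxy.
No string of length < 5 is accepted (BFS exhausts all shorter strings without reaching an accepting state), and yyyxy is the lexicographically least accepting string of length 5.

yyyxy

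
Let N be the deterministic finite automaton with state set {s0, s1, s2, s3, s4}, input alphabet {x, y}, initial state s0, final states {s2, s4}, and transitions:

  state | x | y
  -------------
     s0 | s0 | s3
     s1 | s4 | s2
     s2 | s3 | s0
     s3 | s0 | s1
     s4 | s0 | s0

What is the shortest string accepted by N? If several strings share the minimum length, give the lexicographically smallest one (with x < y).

A breadth-first search from s0 reaches an accepting state first via the path s0 → s3 → s1 → s4 on input yyx.
No string of length < 3 is accepted (BFS exhausts all shorter strings without reaching an accepting state), and yyx is the lexicographically least accepting string of length 3.

yyx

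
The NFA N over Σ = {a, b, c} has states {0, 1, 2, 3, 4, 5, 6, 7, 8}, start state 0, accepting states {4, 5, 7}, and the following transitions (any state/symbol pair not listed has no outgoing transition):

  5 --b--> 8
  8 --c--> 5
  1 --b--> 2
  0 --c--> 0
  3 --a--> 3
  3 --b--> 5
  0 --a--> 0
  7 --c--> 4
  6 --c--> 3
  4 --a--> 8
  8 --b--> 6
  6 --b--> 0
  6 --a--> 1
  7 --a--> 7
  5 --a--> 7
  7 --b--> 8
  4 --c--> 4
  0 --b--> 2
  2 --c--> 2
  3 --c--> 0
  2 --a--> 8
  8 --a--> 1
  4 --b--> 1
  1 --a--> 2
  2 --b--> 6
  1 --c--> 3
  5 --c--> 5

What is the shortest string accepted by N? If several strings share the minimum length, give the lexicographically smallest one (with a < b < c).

bac

A breadth-first search from 0 reaches an accepting state first via the path 0 → 2 → 8 → 5 on input bac.
No string of length < 3 is accepted (BFS exhausts all shorter strings without reaching an accepting state), and bac is the lexicographically least accepting string of length 3.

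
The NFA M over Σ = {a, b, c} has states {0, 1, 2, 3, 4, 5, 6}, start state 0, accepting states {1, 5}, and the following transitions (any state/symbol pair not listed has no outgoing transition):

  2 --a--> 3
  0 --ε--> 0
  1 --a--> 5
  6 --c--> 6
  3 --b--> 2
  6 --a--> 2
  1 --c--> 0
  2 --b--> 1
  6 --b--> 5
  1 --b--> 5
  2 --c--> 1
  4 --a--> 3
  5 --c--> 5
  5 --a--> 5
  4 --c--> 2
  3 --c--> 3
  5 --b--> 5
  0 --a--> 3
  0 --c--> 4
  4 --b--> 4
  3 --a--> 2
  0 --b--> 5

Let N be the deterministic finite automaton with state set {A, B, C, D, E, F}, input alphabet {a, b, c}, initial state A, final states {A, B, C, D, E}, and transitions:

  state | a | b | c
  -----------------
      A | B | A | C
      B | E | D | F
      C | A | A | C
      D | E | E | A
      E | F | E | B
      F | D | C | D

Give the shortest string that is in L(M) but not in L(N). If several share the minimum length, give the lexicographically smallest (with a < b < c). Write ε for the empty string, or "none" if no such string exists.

The string bac is accepted by M but not by N.
No shorter string lies in the difference, and bac is the lexicographically first length-3 string in L(M) \ L(N).

bac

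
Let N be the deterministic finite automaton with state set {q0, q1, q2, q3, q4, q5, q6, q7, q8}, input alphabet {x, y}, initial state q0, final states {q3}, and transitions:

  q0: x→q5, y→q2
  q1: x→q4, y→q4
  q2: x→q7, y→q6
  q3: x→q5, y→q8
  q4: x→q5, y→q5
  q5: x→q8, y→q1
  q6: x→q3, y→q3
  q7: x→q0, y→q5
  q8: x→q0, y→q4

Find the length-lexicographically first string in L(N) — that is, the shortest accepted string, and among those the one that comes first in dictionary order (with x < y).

A breadth-first search from q0 reaches an accepting state first via the path q0 → q2 → q6 → q3 on input yyx.
No string of length < 3 is accepted (BFS exhausts all shorter strings without reaching an accepting state), and yyx is the lexicographically least accepting string of length 3.

yyx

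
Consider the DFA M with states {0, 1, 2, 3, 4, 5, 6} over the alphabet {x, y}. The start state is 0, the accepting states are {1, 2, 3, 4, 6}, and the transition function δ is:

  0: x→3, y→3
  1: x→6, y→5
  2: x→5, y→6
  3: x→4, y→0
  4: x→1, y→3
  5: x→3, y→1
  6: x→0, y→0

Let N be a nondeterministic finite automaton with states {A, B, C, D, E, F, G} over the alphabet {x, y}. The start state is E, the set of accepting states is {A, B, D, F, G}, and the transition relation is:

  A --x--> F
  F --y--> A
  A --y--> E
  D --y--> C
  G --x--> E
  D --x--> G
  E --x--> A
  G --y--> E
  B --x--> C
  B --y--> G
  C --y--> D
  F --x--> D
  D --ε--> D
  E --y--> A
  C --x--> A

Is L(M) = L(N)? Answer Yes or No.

Yes

Exploring the product automaton M × N from the start pair (0, E), following both machines on each input symbol, reaches 6 state pairs: (0, E), (3, A), (4, F), (1, D), (6, G), (5, C).
M accepts in {1, 2, 3, 4, 6} and N accepts in {A, B, D, F, G}. In every reachable pair the two components are either both accepting — (3, A), (4, F), (1, D), (6, G) — or both non-accepting, so no string is accepted by exactly one of the machines: L(M) \ L(N) and L(N) \ L(M) are both empty.
Hence every string is accepted by M iff it is accepted by N, and the two languages coincide.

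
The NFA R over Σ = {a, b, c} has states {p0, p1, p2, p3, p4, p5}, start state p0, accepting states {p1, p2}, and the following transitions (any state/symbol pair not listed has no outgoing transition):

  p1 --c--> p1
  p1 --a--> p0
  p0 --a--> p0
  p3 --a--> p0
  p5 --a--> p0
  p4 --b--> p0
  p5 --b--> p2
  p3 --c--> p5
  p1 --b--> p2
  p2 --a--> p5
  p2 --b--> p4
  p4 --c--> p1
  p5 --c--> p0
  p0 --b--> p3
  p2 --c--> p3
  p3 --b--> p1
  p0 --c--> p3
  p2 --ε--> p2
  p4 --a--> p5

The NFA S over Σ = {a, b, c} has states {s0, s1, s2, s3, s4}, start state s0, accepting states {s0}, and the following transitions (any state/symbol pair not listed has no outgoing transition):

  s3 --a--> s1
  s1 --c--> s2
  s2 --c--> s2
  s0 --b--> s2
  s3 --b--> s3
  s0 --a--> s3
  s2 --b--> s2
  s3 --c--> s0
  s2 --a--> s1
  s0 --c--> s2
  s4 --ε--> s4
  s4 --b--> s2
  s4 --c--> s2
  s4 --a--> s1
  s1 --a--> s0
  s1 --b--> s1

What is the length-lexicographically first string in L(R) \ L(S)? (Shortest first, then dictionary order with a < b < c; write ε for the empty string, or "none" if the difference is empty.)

The string bb is accepted by R but not by S.
No shorter string lies in the difference, and bb is the lexicographically first length-2 string in L(R) \ L(S).

bb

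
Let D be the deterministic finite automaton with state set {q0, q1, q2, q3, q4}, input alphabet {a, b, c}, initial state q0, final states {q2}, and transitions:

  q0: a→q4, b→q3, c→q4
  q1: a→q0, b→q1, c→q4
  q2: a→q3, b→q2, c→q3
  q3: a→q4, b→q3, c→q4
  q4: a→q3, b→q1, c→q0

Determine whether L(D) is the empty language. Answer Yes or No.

Yes

The states reachable from the start state are {q0, q1, q3, q4}.
None of the accepting states {q2} is reachable, so no string is accepted and L(D) = ∅.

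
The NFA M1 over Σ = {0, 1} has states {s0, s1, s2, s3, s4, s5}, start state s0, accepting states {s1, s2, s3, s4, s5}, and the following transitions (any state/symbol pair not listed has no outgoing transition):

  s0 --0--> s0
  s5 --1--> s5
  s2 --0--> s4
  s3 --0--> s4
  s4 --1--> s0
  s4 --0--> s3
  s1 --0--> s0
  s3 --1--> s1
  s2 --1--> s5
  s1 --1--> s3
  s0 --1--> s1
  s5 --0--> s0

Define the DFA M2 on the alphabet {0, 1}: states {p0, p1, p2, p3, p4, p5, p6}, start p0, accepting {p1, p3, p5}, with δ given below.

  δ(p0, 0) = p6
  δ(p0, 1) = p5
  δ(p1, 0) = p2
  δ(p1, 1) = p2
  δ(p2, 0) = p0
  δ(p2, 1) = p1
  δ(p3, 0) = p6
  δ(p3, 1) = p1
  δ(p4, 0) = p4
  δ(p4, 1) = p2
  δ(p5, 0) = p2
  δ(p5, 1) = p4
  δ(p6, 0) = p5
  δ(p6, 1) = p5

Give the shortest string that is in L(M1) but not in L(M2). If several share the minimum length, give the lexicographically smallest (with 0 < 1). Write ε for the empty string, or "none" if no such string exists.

11

The string 11 is accepted by M1 but not by M2.
No shorter string lies in the difference, and 11 is the lexicographically first length-2 string in L(M1) \ L(M2).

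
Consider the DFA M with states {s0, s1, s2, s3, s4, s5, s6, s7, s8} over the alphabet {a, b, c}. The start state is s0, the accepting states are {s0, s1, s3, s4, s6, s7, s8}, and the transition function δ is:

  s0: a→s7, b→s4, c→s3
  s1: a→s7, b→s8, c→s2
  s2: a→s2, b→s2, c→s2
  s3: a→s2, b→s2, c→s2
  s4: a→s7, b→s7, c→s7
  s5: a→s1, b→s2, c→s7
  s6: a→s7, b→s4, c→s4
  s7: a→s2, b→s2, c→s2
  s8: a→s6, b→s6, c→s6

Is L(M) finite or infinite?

finite

The useful states (reachable from s0 and able to reach an accepting state) are {s0, s3, s4, s7}.
Restricted to these states the transition graph has no cycle, so every accepting path has bounded length and L is finite.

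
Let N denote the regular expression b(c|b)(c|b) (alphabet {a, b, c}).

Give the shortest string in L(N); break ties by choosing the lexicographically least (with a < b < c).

bbb

By inspection of the expression, no string of length less than 3 matches, and bbb is the lexicographically first match of length 3.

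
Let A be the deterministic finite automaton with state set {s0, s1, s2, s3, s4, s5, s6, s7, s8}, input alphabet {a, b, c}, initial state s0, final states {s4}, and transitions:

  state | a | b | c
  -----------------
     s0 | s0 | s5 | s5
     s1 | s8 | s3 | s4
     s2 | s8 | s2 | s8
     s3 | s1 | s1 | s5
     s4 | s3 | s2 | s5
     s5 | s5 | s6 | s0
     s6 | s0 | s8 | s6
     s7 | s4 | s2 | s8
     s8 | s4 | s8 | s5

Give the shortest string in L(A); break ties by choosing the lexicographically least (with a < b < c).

bbba

A breadth-first search from s0 reaches an accepting state first via the path s0 → s5 → s6 → s8 → s4 on input bbba.
No string of length < 4 is accepted (BFS exhausts all shorter strings without reaching an accepting state), and bbba is the lexicographically least accepting string of length 4.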